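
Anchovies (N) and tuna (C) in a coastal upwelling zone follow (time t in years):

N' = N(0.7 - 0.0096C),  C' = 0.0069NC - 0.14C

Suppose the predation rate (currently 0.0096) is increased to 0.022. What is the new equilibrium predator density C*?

C* ≈ 31.8

At the interior fixed point, setting dN/dt = 0 with N > 0 fixes C* = (prey growth rate)/(NC coefficient) — independent of the other coefficients.
With the change, C* = 0.7/0.022 = 31.8; it falls from 72.9.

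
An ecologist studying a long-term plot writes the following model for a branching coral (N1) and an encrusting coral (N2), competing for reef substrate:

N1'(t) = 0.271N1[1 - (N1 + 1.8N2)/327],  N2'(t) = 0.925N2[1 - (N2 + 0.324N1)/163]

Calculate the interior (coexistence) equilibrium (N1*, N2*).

Setting both brackets to zero gives the nullclines N1 + 1.8N2 = 327 and 0.324N1 + N2 = 163.
Substituting N2 = 163 - 0.324N1 into the first: N1(1 - 1.8·0.324) = 327 - 1.8·163.
So N1* = 33.6/0.417 = 80.6, and then N2* = 163 - 0.324·80.6 = 137.

N1* ≈ 80.6, N2* ≈ 137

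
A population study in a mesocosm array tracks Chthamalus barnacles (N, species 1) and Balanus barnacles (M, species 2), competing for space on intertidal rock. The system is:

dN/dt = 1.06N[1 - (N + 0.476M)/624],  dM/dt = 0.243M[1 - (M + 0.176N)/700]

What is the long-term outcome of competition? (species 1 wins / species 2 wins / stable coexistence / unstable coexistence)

Compare the nullcline intercepts: K1/α12 = 624/0.476 = 1310 > K2 = 700; K2/α21 = 700/0.176 = 3980 > K1 = 624.
Since both inequalities hold, each species can invade when rare, so the interior equilibrium is stable.

stable coexistence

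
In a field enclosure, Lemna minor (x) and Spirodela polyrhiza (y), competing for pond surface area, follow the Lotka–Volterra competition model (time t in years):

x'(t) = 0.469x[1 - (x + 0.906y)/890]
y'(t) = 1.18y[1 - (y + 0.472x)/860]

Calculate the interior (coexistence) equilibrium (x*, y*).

x* ≈ 194, y* ≈ 769

Setting both brackets to zero gives the nullclines x + 0.906y = 890 and 0.472x + y = 860.
Substituting y = 860 - 0.472x into the first: x(1 - 0.906·0.472) = 890 - 0.906·860.
So x* = 111/0.572 = 194, and then y* = 860 - 0.472·194 = 769.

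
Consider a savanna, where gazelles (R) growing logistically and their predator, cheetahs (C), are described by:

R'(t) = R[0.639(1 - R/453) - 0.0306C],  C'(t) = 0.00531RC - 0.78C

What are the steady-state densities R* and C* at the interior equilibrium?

R* ≈ 147, C* ≈ 14.1

From dC/dt = 0 with C > 0: 0.00531R* = 0.78, so R* = 147.
Substitute into dR/dt = 0: 0.639(1 - 147/453) = 0.0306C*.
The bracket is 0.676, giving C* = 0.432/0.0306 = 14.1.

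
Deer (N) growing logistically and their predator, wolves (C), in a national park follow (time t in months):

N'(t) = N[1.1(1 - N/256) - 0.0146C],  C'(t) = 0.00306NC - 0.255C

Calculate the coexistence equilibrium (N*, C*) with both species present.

N* ≈ 83.3, C* ≈ 50.8

From dC/dt = 0 with C > 0: 0.00306N* = 0.255, so N* = 83.3.
Substitute into dN/dt = 0: 1.1(1 - 83.3/256) = 0.0146C*.
The bracket is 0.674, giving C* = 0.742/0.0146 = 50.8.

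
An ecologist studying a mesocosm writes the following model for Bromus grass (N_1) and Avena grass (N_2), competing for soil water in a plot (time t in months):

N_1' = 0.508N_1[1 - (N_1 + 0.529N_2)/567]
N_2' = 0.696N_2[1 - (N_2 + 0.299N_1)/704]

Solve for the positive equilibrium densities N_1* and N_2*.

Setting both brackets to zero gives the nullclines N_1 + 0.529N_2 = 567 and 0.299N_1 + N_2 = 704.
Substituting N_2 = 704 - 0.299N_1 into the first: N_1(1 - 0.529·0.299) = 567 - 0.529·704.
So N_1* = 195/0.842 = 231, and then N_2* = 704 - 0.299·231 = 635.

N_1* ≈ 231, N_2* ≈ 635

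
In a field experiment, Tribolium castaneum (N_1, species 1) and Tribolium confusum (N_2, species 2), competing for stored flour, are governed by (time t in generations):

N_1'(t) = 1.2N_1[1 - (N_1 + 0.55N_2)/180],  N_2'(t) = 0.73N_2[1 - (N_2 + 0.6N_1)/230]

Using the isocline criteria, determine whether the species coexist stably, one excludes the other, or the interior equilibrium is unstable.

stable coexistence

Compare the nullcline intercepts: K1/α12 = 180/0.55 = 327 > K2 = 230; K2/α21 = 230/0.6 = 383 > K1 = 180.
Since both inequalities hold, each species can invade when rare, so the interior equilibrium is stable.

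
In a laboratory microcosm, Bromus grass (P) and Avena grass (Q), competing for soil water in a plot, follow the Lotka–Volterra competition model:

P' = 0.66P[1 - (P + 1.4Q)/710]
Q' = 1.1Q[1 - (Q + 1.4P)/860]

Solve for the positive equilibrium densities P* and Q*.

P* ≈ 515, Q* ≈ 140

Setting both brackets to zero gives the nullclines P + 1.4Q = 710 and 1.4P + Q = 860.
Substituting Q = 860 - 1.4P into the first: P(1 - 1.4·1.4) = 710 - 1.4·860.
So P* = -494/-0.96 = 515, and then Q* = 860 - 1.4·515 = 140.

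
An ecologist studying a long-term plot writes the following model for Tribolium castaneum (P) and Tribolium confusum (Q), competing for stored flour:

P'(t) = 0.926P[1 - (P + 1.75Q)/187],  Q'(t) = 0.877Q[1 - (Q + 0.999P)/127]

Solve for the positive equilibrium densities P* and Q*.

Setting both brackets to zero gives the nullclines P + 1.75Q = 187 and 0.999P + Q = 127.
Substituting Q = 127 - 0.999P into the first: P(1 - 1.75·0.999) = 187 - 1.75·127.
So P* = -35.2/-0.748 = 47.1, and then Q* = 127 - 0.999·47.1 = 79.9.

P* ≈ 47.1, Q* ≈ 79.9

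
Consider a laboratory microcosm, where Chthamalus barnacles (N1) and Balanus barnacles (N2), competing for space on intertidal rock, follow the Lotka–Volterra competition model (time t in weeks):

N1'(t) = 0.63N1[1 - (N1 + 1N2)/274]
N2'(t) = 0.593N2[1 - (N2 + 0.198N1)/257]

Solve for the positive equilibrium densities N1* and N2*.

Setting both brackets to zero gives the nullclines N1 + 1N2 = 274 and 0.198N1 + N2 = 257.
Substituting N2 = 257 - 0.198N1 into the first: N1(1 - 1·0.198) = 274 - 1·257.
So N1* = 17/0.802 = 21.2, and then N2* = 257 - 0.198·21.2 = 253.

N1* ≈ 21.2, N2* ≈ 253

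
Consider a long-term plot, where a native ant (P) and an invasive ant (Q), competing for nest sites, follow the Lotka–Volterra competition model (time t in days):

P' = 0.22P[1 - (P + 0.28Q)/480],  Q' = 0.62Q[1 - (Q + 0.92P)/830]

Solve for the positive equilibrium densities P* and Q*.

P* ≈ 334, Q* ≈ 523

Setting both brackets to zero gives the nullclines P + 0.28Q = 480 and 0.92P + Q = 830.
Substituting Q = 830 - 0.92P into the first: P(1 - 0.28·0.92) = 480 - 0.28·830.
So P* = 248/0.742 = 334, and then Q* = 830 - 0.92·334 = 523.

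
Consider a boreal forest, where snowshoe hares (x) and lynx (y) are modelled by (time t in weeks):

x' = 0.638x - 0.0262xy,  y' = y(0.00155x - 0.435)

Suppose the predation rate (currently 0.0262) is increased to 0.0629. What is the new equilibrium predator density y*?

At the interior fixed point, setting dx/dt = 0 with x > 0 fixes y* = (prey growth rate)/(xy coefficient) — independent of the other coefficients.
With the change, y* = 0.638/0.0629 = 10.1; it falls from 24.4.

y* ≈ 10.1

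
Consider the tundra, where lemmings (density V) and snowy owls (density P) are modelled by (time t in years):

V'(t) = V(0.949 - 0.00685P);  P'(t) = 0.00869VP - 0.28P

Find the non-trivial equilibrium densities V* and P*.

Set dP/dt = 0 with P > 0: 0.00869V - 0.28 = 0, so V* = 0.28/0.00869 = 32.2.
Set dV/dt = 0 with V > 0: 0.949 - 0.00685P = 0, so P* = 0.949/0.00685 = 139.

V* ≈ 32.2, P* ≈ 139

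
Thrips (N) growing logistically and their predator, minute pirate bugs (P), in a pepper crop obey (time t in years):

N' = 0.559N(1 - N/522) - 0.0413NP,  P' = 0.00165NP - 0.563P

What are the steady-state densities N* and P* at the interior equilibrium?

N* ≈ 341, P* ≈ 4.69

From dP/dt = 0 with P > 0: 0.00165N* = 0.563, so N* = 341.
Substitute into dN/dt = 0: 0.559(1 - 341/522) = 0.0413P*.
The bracket is 0.346, giving P* = 0.194/0.0413 = 4.69.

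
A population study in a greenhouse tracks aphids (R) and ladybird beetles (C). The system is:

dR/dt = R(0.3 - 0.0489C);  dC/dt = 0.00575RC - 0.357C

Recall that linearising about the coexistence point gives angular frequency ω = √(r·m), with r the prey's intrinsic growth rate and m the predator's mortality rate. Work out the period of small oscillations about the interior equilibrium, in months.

T ≈ 19.2 months

Here r = 0.3 and m = 0.357, so r·m = 0.107.
ω = √0.107 = 0.327 per month, hence T = 2π/ω ≈ 19.2 months.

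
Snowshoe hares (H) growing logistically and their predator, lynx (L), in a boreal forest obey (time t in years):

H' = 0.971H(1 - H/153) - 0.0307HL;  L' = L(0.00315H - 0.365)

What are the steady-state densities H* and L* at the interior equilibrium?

H* ≈ 116, L* ≈ 7.68

From dL/dt = 0 with L > 0: 0.00315H* = 0.365, so H* = 116.
Substitute into dH/dt = 0: 0.971(1 - 116/153) = 0.0307L*.
The bracket is 0.243, giving L* = 0.236/0.0307 = 7.68.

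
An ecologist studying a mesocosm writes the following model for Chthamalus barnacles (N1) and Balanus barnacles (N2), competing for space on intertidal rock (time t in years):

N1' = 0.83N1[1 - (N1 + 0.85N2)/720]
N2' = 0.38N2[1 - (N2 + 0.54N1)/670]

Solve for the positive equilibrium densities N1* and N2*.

N1* ≈ 278, N2* ≈ 520

Setting both brackets to zero gives the nullclines N1 + 0.85N2 = 720 and 0.54N1 + N2 = 670.
Substituting N2 = 670 - 0.54N1 into the first: N1(1 - 0.85·0.54) = 720 - 0.85·670.
So N1* = 150/0.541 = 278, and then N2* = 670 - 0.54·278 = 520.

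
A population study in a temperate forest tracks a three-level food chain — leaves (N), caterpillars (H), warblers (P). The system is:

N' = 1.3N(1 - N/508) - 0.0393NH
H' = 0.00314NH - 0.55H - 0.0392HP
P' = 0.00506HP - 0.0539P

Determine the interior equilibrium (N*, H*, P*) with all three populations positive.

From dP/dt = 0: 0.00506H* = 0.0539, so H* = 10.7.
From dN/dt = 0: 1.3(1 - N*/508) = 0.0393·10.7, giving N* = 508·(1 - 0.322) = 344.
From dH/dt = 0: 0.00314·344 - 0.55 = 0.0392P*, so P* = 0.531/0.0392 = 13.6.

N* ≈ 344, H* ≈ 10.7, P* ≈ 13.6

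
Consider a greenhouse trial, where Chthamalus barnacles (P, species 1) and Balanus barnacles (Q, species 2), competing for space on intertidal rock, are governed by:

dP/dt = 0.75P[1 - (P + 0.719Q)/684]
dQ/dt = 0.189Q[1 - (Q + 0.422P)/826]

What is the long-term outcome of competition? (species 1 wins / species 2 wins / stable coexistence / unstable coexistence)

stable coexistence

Compare the nullcline intercepts: K1/α12 = 684/0.719 = 951 > K2 = 826; K2/α21 = 826/0.422 = 1960 > K1 = 684.
Since both inequalities hold, each species can invade when rare, so the interior equilibrium is stable.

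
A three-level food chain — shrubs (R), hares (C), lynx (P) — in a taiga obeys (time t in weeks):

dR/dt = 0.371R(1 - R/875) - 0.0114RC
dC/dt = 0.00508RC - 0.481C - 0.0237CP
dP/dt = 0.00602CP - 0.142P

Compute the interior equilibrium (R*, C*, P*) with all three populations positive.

R* ≈ 241, C* ≈ 23.6, P* ≈ 31.3

From dP/dt = 0: 0.00602C* = 0.142, so C* = 23.6.
From dR/dt = 0: 0.371(1 - R*/875) = 0.0114·23.6, giving R* = 875·(1 - 0.725) = 241.
From dC/dt = 0: 0.00508·241 - 0.481 = 0.0237P*, so P* = 0.742/0.0237 = 31.3.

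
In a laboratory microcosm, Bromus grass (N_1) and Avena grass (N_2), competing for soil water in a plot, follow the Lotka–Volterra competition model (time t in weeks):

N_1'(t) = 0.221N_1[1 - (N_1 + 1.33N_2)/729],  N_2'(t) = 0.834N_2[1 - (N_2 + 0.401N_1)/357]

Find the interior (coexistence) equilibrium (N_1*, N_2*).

N_1* ≈ 545, N_2* ≈ 139

Setting both brackets to zero gives the nullclines N_1 + 1.33N_2 = 729 and 0.401N_1 + N_2 = 357.
Substituting N_2 = 357 - 0.401N_1 into the first: N_1(1 - 1.33·0.401) = 729 - 1.33·357.
So N_1* = 254/0.467 = 545, and then N_2* = 357 - 0.401·545 = 139.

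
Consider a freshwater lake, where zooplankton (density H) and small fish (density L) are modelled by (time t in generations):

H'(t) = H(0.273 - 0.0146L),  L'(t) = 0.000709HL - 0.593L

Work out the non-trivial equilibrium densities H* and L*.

H* ≈ 836, L* ≈ 18.7

Set dL/dt = 0 with L > 0: 0.000709H - 0.593 = 0, so H* = 0.593/0.000709 = 836.
Set dH/dt = 0 with H > 0: 0.273 - 0.0146L = 0, so L* = 0.273/0.0146 = 18.7.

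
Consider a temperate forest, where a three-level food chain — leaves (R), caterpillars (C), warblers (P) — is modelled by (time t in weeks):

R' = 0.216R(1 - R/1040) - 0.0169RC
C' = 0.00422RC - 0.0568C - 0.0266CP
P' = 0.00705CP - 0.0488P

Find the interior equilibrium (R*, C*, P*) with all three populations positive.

From dP/dt = 0: 0.00705C* = 0.0488, so C* = 6.92.
From dR/dt = 0: 0.216(1 - R*/1040) = 0.0169·6.92, giving R* = 1040·(1 - 0.542) = 477.
From dC/dt = 0: 0.00422·477 - 0.0568 = 0.0266P*, so P* = 1.96/0.0266 = 73.5.

R* ≈ 477, C* ≈ 6.92, P* ≈ 73.5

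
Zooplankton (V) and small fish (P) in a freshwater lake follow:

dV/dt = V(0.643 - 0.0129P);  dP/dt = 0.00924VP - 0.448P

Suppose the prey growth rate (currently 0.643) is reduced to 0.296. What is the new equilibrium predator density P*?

P* ≈ 22.9

At the interior fixed point, setting dV/dt = 0 with V > 0 fixes P* = (prey growth rate)/(VP coefficient) — independent of the other coefficients.
With the change, P* = 0.296/0.0129 = 22.9; it falls from 49.8.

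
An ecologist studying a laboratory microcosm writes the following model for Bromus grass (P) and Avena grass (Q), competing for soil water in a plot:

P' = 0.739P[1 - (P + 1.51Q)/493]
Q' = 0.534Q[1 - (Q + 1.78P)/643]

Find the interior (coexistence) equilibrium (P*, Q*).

P* ≈ 283, Q* ≈ 139

Setting both brackets to zero gives the nullclines P + 1.51Q = 493 and 1.78P + Q = 643.
Substituting Q = 643 - 1.78P into the first: P(1 - 1.51·1.78) = 493 - 1.51·643.
So P* = -478/-1.69 = 283, and then Q* = 643 - 1.78·283 = 139.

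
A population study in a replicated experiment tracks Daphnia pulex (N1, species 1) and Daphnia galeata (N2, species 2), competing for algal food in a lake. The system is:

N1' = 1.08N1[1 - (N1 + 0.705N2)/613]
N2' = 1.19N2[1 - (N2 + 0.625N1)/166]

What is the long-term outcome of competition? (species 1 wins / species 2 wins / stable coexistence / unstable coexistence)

species 1 excludes species 2

Compare the nullcline intercepts: K1/α12 = 613/0.705 = 870 > K2 = 166; K2/α21 = 166/0.625 = 266 < K1 = 613.
Since the inequalities point opposite ways, species 1 can invade but species 2 cannot.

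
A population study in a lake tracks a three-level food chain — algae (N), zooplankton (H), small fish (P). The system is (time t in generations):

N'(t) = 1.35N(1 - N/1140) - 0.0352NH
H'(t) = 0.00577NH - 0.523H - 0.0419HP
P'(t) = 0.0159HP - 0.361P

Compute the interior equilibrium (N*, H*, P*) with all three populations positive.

From dP/dt = 0: 0.0159H* = 0.361, so H* = 22.7.
From dN/dt = 0: 1.35(1 - N*/1140) = 0.0352·22.7, giving N* = 1140·(1 - 0.592) = 465.
From dH/dt = 0: 0.00577·465 - 0.523 = 0.0419P*, so P* = 2.16/0.0419 = 51.6.

N* ≈ 465, H* ≈ 22.7, P* ≈ 51.6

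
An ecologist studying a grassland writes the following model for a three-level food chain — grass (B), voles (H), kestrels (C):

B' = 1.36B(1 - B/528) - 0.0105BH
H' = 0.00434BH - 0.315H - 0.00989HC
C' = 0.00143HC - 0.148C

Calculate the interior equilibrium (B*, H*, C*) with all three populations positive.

From dC/dt = 0: 0.00143H* = 0.148, so H* = 103.
From dB/dt = 0: 1.36(1 - B*/528) = 0.0105·103, giving B* = 528·(1 - 0.799) = 106.
From dH/dt = 0: 0.00434·106 - 0.315 = 0.00989C*, so C* = 0.145/0.00989 = 14.7.

B* ≈ 106, H* ≈ 103, C* ≈ 14.7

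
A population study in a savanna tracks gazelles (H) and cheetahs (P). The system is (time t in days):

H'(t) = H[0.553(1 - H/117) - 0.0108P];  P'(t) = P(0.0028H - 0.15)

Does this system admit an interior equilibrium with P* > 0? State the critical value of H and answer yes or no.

Threshold H = 53.6; K > 53.6, so yes, the predator persists.

The predator equation gives dP/dt > 0 only when H > 0.15/0.0028 = 53.6.
Without the predator, H → K = 117. Since 117 > 53.6, the predator can invade and persist.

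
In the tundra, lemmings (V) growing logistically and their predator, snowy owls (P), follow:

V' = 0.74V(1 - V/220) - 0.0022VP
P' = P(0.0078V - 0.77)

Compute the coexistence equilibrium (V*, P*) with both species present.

From dP/dt = 0 with P > 0: 0.0078V* = 0.77, so V* = 98.7.
Substitute into dV/dt = 0: 0.74(1 - 98.7/220) = 0.0022P*.
The bracket is 0.551, giving P* = 0.408/0.0022 = 185.

V* ≈ 98.7, P* ≈ 185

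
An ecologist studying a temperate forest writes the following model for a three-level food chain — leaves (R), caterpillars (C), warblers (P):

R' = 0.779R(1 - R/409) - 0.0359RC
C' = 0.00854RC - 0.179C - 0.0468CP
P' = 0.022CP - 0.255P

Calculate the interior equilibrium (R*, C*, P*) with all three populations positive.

From dP/dt = 0: 0.022C* = 0.255, so C* = 11.6.
From dR/dt = 0: 0.779(1 - R*/409) = 0.0359·11.6, giving R* = 409·(1 - 0.534) = 191.
From dC/dt = 0: 0.00854·191 - 0.179 = 0.0468P*, so P* = 1.45/0.0468 = 30.9.

R* ≈ 191, C* ≈ 11.6, P* ≈ 30.9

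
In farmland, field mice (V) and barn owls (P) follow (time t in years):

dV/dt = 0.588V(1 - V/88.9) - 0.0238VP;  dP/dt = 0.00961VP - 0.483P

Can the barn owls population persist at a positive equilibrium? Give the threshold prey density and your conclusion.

The predator equation gives dP/dt > 0 only when V > 0.483/0.00961 = 50.3.
Without the predator, V → K = 88.9. Since 88.9 > 50.3, the predator can invade and persist.

Threshold V = 50.3; K > 50.3, so yes, the predator persists.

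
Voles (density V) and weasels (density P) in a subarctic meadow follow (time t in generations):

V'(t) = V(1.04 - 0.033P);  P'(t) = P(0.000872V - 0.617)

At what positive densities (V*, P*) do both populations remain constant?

Set dP/dt = 0 with P > 0: 0.000872V - 0.617 = 0, so V* = 0.617/0.000872 = 708.
Set dV/dt = 0 with V > 0: 1.04 - 0.033P = 0, so P* = 1.04/0.033 = 31.5.

V* ≈ 708, P* ≈ 31.5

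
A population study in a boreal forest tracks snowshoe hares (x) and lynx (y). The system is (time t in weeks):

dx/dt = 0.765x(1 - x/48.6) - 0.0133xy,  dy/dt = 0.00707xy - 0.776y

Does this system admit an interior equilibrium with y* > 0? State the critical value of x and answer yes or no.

Threshold x = 110; K < 110, so no, the predator goes extinct.

The predator equation gives dy/dt > 0 only when x > 0.776/0.00707 = 110.
Without the predator, x → K = 48.6. Since 48.6 < 110, the predator cannot invade.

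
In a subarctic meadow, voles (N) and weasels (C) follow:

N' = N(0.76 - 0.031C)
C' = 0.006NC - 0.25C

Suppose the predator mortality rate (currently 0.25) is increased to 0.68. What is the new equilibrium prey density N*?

At the interior fixed point, setting dC/dt = 0 with C > 0 fixes N* = (predator death rate)/(NC coefficient) — independent of the other coefficients.
With the change, N* = 0.68/0.006 = 113; it rises from 41.7.

N* ≈ 113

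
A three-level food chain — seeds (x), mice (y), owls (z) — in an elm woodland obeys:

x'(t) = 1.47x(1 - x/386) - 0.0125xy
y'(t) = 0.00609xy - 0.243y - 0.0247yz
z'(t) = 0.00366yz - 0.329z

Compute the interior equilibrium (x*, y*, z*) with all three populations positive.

x* ≈ 91, y* ≈ 89.9, z* ≈ 12.6

From dz/dt = 0: 0.00366y* = 0.329, so y* = 89.9.
From dx/dt = 0: 1.47(1 - x*/386) = 0.0125·89.9, giving x* = 386·(1 - 0.764) = 91.
From dy/dt = 0: 0.00609·91 - 0.243 = 0.0247z*, so z* = 0.311/0.0247 = 12.6.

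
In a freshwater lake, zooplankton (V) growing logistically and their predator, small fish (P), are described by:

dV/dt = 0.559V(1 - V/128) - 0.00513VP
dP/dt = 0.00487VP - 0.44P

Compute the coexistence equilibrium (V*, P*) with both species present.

From dP/dt = 0 with P > 0: 0.00487V* = 0.44, so V* = 90.3.
Substitute into dV/dt = 0: 0.559(1 - 90.3/128) = 0.00513P*.
The bracket is 0.294, giving P* = 0.164/0.00513 = 32.1.

V* ≈ 90.3, P* ≈ 32.1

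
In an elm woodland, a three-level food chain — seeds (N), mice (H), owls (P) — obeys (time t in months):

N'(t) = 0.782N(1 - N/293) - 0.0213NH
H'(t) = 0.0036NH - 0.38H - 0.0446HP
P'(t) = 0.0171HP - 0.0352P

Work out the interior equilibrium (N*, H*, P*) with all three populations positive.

N* ≈ 277, H* ≈ 2.06, P* ≈ 13.8

From dP/dt = 0: 0.0171H* = 0.0352, so H* = 2.06.
From dN/dt = 0: 0.782(1 - N*/293) = 0.0213·2.06, giving N* = 293·(1 - 0.0561) = 277.
From dH/dt = 0: 0.0036·277 - 0.38 = 0.0446P*, so P* = 0.616/0.0446 = 13.8.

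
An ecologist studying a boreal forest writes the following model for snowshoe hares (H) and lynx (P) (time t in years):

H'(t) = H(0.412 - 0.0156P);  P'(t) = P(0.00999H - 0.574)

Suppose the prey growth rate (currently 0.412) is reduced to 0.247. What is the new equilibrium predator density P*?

At the interior fixed point, setting dH/dt = 0 with H > 0 fixes P* = (prey growth rate)/(HP coefficient) — independent of the other coefficients.
With the change, P* = 0.247/0.0156 = 15.8; it falls from 26.4.

P* ≈ 15.8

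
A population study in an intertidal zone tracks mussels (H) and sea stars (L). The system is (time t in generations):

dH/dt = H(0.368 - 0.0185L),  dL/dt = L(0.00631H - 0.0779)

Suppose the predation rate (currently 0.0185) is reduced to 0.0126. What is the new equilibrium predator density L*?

At the interior fixed point, setting dH/dt = 0 with H > 0 fixes L* = (prey growth rate)/(HL coefficient) — independent of the other coefficients.
With the change, L* = 0.368/0.0126 = 29.2; it rises from 19.9.

L* ≈ 29.2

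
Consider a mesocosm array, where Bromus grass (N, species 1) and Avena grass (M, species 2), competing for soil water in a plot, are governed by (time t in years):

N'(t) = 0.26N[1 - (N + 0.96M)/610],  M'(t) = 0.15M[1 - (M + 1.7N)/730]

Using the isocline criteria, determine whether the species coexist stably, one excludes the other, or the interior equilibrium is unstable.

unstable coexistence (outcome depends on initial conditions)

Compare the nullcline intercepts: K1/α12 = 610/0.96 = 635 < K2 = 730; K2/α21 = 730/1.7 = 429 < K1 = 610.
Since both are reversed, neither can invade when rare; the interior point is a saddle.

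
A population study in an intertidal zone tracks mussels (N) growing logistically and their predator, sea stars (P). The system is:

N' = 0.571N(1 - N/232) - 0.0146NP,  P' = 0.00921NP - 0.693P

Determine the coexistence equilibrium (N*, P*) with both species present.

N* ≈ 75.2, P* ≈ 26.4

From dP/dt = 0 with P > 0: 0.00921N* = 0.693, so N* = 75.2.
Substitute into dN/dt = 0: 0.571(1 - 75.2/232) = 0.0146P*.
The bracket is 0.676, giving P* = 0.386/0.0146 = 26.4.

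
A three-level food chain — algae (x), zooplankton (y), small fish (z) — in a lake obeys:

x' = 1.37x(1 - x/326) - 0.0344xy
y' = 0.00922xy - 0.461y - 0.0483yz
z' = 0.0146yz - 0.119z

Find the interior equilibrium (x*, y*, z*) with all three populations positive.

x* ≈ 259, y* ≈ 8.15, z* ≈ 39.9

From dz/dt = 0: 0.0146y* = 0.119, so y* = 8.15.
From dx/dt = 0: 1.37(1 - x*/326) = 0.0344·8.15, giving x* = 326·(1 - 0.205) = 259.
From dy/dt = 0: 0.00922·259 - 0.461 = 0.0483z*, so z* = 1.93/0.0483 = 39.9.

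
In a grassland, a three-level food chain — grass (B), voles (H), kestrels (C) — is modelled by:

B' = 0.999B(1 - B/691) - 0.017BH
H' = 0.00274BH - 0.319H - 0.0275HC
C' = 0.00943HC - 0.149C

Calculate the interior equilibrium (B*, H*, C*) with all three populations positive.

From dC/dt = 0: 0.00943H* = 0.149, so H* = 15.8.
From dB/dt = 0: 0.999(1 - B*/691) = 0.017·15.8, giving B* = 691·(1 - 0.269) = 505.
From dH/dt = 0: 0.00274·505 - 0.319 = 0.0275C*, so C* = 1.07/0.0275 = 38.7.

B* ≈ 505, H* ≈ 15.8, C* ≈ 38.7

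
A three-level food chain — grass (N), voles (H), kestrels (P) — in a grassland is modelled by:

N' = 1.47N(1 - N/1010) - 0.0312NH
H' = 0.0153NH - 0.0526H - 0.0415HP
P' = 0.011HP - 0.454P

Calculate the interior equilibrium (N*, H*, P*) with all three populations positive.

From dP/dt = 0: 0.011H* = 0.454, so H* = 41.3.
From dN/dt = 0: 1.47(1 - N*/1010) = 0.0312·41.3, giving N* = 1010·(1 - 0.876) = 125.
From dH/dt = 0: 0.0153·125 - 0.0526 = 0.0415P*, so P* = 1.86/0.0415 = 44.9.

N* ≈ 125, H* ≈ 41.3, P* ≈ 44.9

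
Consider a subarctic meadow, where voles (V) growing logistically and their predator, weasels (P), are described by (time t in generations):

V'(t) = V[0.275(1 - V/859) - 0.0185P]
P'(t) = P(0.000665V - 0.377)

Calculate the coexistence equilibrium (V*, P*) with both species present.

From dP/dt = 0 with P > 0: 0.000665V* = 0.377, so V* = 567.
Substitute into dV/dt = 0: 0.275(1 - 567/859) = 0.0185P*.
The bracket is 0.34, giving P* = 0.0935/0.0185 = 5.05.

V* ≈ 567, P* ≈ 5.05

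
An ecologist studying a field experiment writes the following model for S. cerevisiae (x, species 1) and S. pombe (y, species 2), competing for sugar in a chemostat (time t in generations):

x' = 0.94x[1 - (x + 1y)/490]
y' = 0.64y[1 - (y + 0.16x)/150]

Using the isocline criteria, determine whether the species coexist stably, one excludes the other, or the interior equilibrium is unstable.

Compare the nullcline intercepts: K1/α12 = 490/1 = 490 > K2 = 150; K2/α21 = 150/0.16 = 938 > K1 = 490.
Since both inequalities hold, each species can invade when rare, so the interior equilibrium is stable.

stable coexistence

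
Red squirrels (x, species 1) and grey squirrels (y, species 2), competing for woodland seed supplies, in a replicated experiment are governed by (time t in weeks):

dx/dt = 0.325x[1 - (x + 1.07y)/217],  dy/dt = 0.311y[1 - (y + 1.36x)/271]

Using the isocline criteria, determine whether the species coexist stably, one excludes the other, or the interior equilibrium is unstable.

Compare the nullcline intercepts: K1/α12 = 217/1.07 = 203 < K2 = 271; K2/α21 = 271/1.36 = 199 < K1 = 217.
Since both are reversed, neither can invade when rare; the interior point is a saddle.

unstable coexistence (outcome depends on initial conditions)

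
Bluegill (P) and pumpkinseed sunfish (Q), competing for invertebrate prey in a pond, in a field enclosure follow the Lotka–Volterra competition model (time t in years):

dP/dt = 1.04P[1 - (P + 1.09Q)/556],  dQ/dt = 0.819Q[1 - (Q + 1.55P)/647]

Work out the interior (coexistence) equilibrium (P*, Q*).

P* ≈ 216, Q* ≈ 312

Setting both brackets to zero gives the nullclines P + 1.09Q = 556 and 1.55P + Q = 647.
Substituting Q = 647 - 1.55P into the first: P(1 - 1.09·1.55) = 556 - 1.09·647.
So P* = -149/-0.69 = 216, and then Q* = 647 - 1.55·216 = 312.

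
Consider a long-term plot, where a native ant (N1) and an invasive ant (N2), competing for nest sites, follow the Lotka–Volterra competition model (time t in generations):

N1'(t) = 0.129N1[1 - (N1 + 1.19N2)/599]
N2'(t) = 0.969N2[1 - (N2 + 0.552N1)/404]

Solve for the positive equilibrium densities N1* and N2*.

N1* ≈ 345, N2* ≈ 214

Setting both brackets to zero gives the nullclines N1 + 1.19N2 = 599 and 0.552N1 + N2 = 404.
Substituting N2 = 404 - 0.552N1 into the first: N1(1 - 1.19·0.552) = 599 - 1.19·404.
So N1* = 118/0.343 = 345, and then N2* = 404 - 0.552·345 = 214.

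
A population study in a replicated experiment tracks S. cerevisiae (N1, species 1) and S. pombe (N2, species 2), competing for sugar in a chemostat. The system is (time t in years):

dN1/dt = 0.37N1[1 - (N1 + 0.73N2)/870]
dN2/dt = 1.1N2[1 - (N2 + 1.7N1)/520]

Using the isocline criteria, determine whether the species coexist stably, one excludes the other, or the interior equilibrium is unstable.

Compare the nullcline intercepts: K1/α12 = 870/0.73 = 1190 > K2 = 520; K2/α21 = 520/1.7 = 306 < K1 = 870.
Since the inequalities point opposite ways, species 1 can invade but species 2 cannot.

species 1 excludes species 2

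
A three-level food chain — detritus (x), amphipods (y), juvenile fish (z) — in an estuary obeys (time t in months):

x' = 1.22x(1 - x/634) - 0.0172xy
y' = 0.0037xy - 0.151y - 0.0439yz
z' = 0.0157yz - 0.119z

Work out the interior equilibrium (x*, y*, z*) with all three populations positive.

From dz/dt = 0: 0.0157y* = 0.119, so y* = 7.58.
From dx/dt = 0: 1.22(1 - x*/634) = 0.0172·7.58, giving x* = 634·(1 - 0.107) = 566.
From dy/dt = 0: 0.0037·566 - 0.151 = 0.0439z*, so z* = 1.94/0.0439 = 44.3.

x* ≈ 566, y* ≈ 7.58, z* ≈ 44.3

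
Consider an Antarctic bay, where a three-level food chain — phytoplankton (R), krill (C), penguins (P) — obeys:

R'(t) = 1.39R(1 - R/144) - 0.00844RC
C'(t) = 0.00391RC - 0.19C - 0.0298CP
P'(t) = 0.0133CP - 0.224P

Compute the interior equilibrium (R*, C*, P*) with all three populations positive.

R* ≈ 129, C* ≈ 16.8, P* ≈ 10.6

From dP/dt = 0: 0.0133C* = 0.224, so C* = 16.8.
From dR/dt = 0: 1.39(1 - R*/144) = 0.00844·16.8, giving R* = 144·(1 - 0.102) = 129.
From dC/dt = 0: 0.00391·129 - 0.19 = 0.0298P*, so P* = 0.315/0.0298 = 10.6.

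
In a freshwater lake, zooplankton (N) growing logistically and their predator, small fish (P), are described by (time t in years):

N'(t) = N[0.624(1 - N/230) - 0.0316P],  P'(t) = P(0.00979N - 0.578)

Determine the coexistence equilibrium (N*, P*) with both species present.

From dP/dt = 0 with P > 0: 0.00979N* = 0.578, so N* = 59.
Substitute into dN/dt = 0: 0.624(1 - 59/230) = 0.0316P*.
The bracket is 0.743, giving P* = 0.464/0.0316 = 14.7.

N* ≈ 59, P* ≈ 14.7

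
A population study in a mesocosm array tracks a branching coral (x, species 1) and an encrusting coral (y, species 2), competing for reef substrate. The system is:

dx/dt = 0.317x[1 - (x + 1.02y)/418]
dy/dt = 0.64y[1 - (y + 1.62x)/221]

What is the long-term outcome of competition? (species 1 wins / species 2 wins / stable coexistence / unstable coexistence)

Compare the nullcline intercepts: K1/α12 = 418/1.02 = 410 > K2 = 221; K2/α21 = 221/1.62 = 136 < K1 = 418.
Since the inequalities point opposite ways, species 1 can invade but species 2 cannot.

species 1 excludes species 2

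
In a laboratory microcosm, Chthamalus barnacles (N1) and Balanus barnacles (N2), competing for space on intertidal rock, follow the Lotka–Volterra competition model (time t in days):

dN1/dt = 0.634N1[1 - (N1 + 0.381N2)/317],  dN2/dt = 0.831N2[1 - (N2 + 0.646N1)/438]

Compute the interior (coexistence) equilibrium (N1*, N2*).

Setting both brackets to zero gives the nullclines N1 + 0.381N2 = 317 and 0.646N1 + N2 = 438.
Substituting N2 = 438 - 0.646N1 into the first: N1(1 - 0.381·0.646) = 317 - 0.381·438.
So N1* = 150/0.754 = 199, and then N2* = 438 - 0.646·199 = 309.

N1* ≈ 199, N2* ≈ 309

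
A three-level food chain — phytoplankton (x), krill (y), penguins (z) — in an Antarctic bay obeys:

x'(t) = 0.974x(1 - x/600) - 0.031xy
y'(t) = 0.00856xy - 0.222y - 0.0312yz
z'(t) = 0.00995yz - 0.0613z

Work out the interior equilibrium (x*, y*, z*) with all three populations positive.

From dz/dt = 0: 0.00995y* = 0.0613, so y* = 6.16.
From dx/dt = 0: 0.974(1 - x*/600) = 0.031·6.16, giving x* = 600·(1 - 0.196) = 482.
From dy/dt = 0: 0.00856·482 - 0.222 = 0.0312z*, so z* = 3.91/0.0312 = 125.

x* ≈ 482, y* ≈ 6.16, z* ≈ 125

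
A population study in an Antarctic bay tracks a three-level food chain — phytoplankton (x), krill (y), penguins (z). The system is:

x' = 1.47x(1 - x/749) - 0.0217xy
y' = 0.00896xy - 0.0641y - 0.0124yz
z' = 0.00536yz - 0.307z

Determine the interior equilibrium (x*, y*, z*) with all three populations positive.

From dz/dt = 0: 0.00536y* = 0.307, so y* = 57.3.
From dx/dt = 0: 1.47(1 - x*/749) = 0.0217·57.3, giving x* = 749·(1 - 0.846) = 116.
From dy/dt = 0: 0.00896·116 - 0.0641 = 0.0124z*, so z* = 0.973/0.0124 = 78.4.

x* ≈ 116, y* ≈ 57.3, z* ≈ 78.4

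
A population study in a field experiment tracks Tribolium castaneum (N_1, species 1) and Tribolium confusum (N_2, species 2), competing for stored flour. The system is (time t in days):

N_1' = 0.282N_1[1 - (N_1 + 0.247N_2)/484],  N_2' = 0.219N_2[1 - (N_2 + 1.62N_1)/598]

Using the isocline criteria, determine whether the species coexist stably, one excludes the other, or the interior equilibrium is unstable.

Compare the nullcline intercepts: K1/α12 = 484/0.247 = 1960 > K2 = 598; K2/α21 = 598/1.62 = 369 < K1 = 484.
Since the inequalities point opposite ways, species 1 can invade but species 2 cannot.

species 1 excludes species 2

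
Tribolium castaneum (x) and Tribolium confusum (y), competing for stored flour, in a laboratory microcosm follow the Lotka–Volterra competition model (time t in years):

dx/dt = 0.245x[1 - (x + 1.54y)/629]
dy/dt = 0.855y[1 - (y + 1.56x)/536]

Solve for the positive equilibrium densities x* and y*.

x* ≈ 140, y* ≈ 317

Setting both brackets to zero gives the nullclines x + 1.54y = 629 and 1.56x + y = 536.
Substituting y = 536 - 1.56x into the first: x(1 - 1.54·1.56) = 629 - 1.54·536.
So x* = -196/-1.4 = 140, and then y* = 536 - 1.56·140 = 317.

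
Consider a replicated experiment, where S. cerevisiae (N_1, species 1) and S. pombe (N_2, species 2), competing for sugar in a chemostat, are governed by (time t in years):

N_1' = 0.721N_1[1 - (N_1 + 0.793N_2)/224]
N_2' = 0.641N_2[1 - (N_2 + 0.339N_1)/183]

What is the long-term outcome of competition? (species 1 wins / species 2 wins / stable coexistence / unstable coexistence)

Compare the nullcline intercepts: K1/α12 = 224/0.793 = 282 > K2 = 183; K2/α21 = 183/0.339 = 540 > K1 = 224.
Since both inequalities hold, each species can invade when rare, so the interior equilibrium is stable.

stable coexistence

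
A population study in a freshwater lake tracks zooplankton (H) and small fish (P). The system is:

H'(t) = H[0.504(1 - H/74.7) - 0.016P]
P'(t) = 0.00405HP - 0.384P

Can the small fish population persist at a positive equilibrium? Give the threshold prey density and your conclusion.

The predator equation gives dP/dt > 0 only when H > 0.384/0.00405 = 94.8.
Without the predator, H → K = 74.7. Since 74.7 < 94.8, the predator cannot invade.

Threshold H = 94.8; K < 94.8, so no, the predator goes extinct.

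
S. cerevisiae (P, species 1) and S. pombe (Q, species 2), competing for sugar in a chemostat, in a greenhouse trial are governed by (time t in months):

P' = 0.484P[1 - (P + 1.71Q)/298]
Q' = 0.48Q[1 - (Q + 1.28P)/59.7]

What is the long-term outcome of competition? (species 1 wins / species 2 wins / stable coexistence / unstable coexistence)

species 1 excludes species 2

Compare the nullcline intercepts: K1/α12 = 298/1.71 = 174 > K2 = 59.7; K2/α21 = 59.7/1.28 = 46.6 < K1 = 298.
Since the inequalities point opposite ways, species 1 can invade but species 2 cannot.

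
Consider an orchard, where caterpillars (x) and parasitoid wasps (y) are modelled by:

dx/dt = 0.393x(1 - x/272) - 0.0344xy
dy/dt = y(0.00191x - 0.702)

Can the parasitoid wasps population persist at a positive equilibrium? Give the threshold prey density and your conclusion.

Threshold x = 368; K < 368, so no, the predator goes extinct.

The predator equation gives dy/dt > 0 only when x > 0.702/0.00191 = 368.
Without the predator, x → K = 272. Since 272 < 368, the predator cannot invade.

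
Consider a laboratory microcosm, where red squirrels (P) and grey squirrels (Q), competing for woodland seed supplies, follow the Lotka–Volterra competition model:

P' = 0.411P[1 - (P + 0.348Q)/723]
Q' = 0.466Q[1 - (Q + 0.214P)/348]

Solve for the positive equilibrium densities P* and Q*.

P* ≈ 650, Q* ≈ 209

Setting both brackets to zero gives the nullclines P + 0.348Q = 723 and 0.214P + Q = 348.
Substituting Q = 348 - 0.214P into the first: P(1 - 0.348·0.214) = 723 - 0.348·348.
So P* = 602/0.926 = 650, and then Q* = 348 - 0.214·650 = 209.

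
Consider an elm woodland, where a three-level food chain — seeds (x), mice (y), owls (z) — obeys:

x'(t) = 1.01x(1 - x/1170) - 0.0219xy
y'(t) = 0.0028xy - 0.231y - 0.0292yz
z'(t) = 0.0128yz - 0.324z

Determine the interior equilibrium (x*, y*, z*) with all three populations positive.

From dz/dt = 0: 0.0128y* = 0.324, so y* = 25.3.
From dx/dt = 0: 1.01(1 - x*/1170) = 0.0219·25.3, giving x* = 1170·(1 - 0.549) = 528.
From dy/dt = 0: 0.0028·528 - 0.231 = 0.0292z*, so z* = 1.25/0.0292 = 42.7.

x* ≈ 528, y* ≈ 25.3, z* ≈ 42.7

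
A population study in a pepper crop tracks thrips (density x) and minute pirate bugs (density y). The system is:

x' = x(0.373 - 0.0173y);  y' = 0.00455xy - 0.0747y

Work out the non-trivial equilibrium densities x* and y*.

x* ≈ 16.4, y* ≈ 21.6

Set dy/dt = 0 with y > 0: 0.00455x - 0.0747 = 0, so x* = 0.0747/0.00455 = 16.4.
Set dx/dt = 0 with x > 0: 0.373 - 0.0173y = 0, so y* = 0.373/0.0173 = 21.6.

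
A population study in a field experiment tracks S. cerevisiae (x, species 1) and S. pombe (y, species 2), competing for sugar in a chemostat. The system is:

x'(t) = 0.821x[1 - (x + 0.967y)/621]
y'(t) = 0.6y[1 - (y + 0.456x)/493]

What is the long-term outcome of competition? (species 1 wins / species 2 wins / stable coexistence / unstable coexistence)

stable coexistence

Compare the nullcline intercepts: K1/α12 = 621/0.967 = 642 > K2 = 493; K2/α21 = 493/0.456 = 1080 > K1 = 621.
Since both inequalities hold, each species can invade when rare, so the interior equilibrium is stable.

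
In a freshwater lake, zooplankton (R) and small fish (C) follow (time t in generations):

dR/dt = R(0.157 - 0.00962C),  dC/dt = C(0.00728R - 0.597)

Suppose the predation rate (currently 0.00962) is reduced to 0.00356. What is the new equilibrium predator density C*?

C* ≈ 44.1

At the interior fixed point, setting dR/dt = 0 with R > 0 fixes C* = (prey growth rate)/(RC coefficient) — independent of the other coefficients.
With the change, C* = 0.157/0.00356 = 44.1; it rises from 16.3.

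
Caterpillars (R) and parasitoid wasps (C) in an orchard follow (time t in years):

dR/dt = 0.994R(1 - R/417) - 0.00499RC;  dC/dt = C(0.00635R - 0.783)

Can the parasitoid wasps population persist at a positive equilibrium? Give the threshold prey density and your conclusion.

Threshold R = 123; K > 123, so yes, the predator persists.

The predator equation gives dC/dt > 0 only when R > 0.783/0.00635 = 123.
Without the predator, R → K = 417. Since 417 > 123, the predator can invade and persist.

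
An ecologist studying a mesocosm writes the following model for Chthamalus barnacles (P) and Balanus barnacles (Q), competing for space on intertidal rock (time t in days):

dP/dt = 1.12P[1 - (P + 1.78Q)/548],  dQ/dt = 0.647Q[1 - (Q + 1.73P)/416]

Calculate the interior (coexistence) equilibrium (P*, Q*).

Setting both brackets to zero gives the nullclines P + 1.78Q = 548 and 1.73P + Q = 416.
Substituting Q = 416 - 1.73P into the first: P(1 - 1.78·1.73) = 548 - 1.78·416.
So P* = -192/-2.08 = 92.6, and then Q* = 416 - 1.73·92.6 = 256.

P* ≈ 92.6, Q* ≈ 256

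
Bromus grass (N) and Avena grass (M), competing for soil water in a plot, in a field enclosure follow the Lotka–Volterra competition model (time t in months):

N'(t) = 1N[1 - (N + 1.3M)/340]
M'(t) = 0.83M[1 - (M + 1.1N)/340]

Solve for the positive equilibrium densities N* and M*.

N* ≈ 237, M* ≈ 79.1

Setting both brackets to zero gives the nullclines N + 1.3M = 340 and 1.1N + M = 340.
Substituting M = 340 - 1.1N into the first: N(1 - 1.3·1.1) = 340 - 1.3·340.
So N* = -102/-0.43 = 237, and then M* = 340 - 1.1·237 = 79.1.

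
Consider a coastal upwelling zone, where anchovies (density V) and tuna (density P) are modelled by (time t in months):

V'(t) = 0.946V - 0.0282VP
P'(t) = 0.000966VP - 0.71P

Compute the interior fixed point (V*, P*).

Set dP/dt = 0 with P > 0: 0.000966V - 0.71 = 0, so V* = 0.71/0.000966 = 735.
Set dV/dt = 0 with V > 0: 0.946 - 0.0282P = 0, so P* = 0.946/0.0282 = 33.5.

V* ≈ 735, P* ≈ 33.5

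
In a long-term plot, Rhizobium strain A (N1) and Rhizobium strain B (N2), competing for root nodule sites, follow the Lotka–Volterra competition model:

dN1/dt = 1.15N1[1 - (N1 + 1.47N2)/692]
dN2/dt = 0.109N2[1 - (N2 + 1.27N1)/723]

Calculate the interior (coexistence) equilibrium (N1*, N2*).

Setting both brackets to zero gives the nullclines N1 + 1.47N2 = 692 and 1.27N1 + N2 = 723.
Substituting N2 = 723 - 1.27N1 into the first: N1(1 - 1.47·1.27) = 692 - 1.47·723.
So N1* = -371/-0.867 = 428, and then N2* = 723 - 1.27·428 = 180.

N1* ≈ 428, N2* ≈ 180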